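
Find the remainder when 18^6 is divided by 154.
92

Repeated squaring. Binary of 6 = 110.
18^1 ≡ 18 (mod 154); 18^2 ≡ 16 (mod 154); 18^4 ≡ 102 (mod 154)
18^6 = 18^2 × 18^4 ≡ 92 (mod 154)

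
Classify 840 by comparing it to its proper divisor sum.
abundant

Proper divisors of 840: sum = 1 + 2 + 3 + 4 + 5 + 6 + 7 + 8 + ... + 168 + 210 + 280 + 420 (31 divisors) = 2040
Since 2040 > 840, 840 is abundant.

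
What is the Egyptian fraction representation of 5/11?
1/3 + 1/9 + 1/99

Greedy algorithm:
5/11: ceiling(11/5) = 3, use 1/3
4/33: ceiling(33/4) = 9, use 1/9
1/99: ceiling(99/1) = 99, use 1/99
Result: 5/11 = 1/3 + 1/9 + 1/99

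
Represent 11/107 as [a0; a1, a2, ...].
[0; 9, 1, 2, 1, 2]

Euclidean algorithm steps:
11 = 0 × 107 + 11
107 = 9 × 11 + 8
11 = 1 × 8 + 3
8 = 2 × 3 + 2
3 = 1 × 2 + 1
2 = 2 × 1 + 0
Continued fraction: [0; 9, 1, 2, 1, 2]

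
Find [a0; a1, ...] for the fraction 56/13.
[4; 3, 4]

Euclidean algorithm steps:
56 = 4 × 13 + 4
13 = 3 × 4 + 1
4 = 4 × 1 + 0
Continued fraction: [4; 3, 4]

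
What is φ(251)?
250

251 = 251
φ(n) = n × ∏(1 - 1/p) for each prime p dividing n
φ(251) = 251 × (1 - 1/251) = 250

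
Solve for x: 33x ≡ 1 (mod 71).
28

gcd(33, 71) = 1, so the inverse exists.
Extended Euclidean algorithm on (71, 33):
71 = 2 × 33 + 5  ⟹  5 = (1)·71 + (-2)·33
33 = 6 × 5 + 3  ⟹  3 = (-6)·71 + (13)·33
5 = 1 × 3 + 2  ⟹  2 = (7)·71 + (-15)·33
3 = 1 × 2 + 1  ⟹  1 = (-13)·71 + (28)·33
So (28)·33 ≡ 1 (mod 71), i.e. 33^(-1) ≡ 28 (mod 71).
Check: 33 × 28 = 924 ≡ 1 (mod 71)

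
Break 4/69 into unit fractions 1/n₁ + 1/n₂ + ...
1/18 + 1/414

Greedy algorithm:
4/69: ceiling(69/4) = 18, use 1/18
1/414: ceiling(414/1) = 414, use 1/414
Result: 4/69 = 1/18 + 1/414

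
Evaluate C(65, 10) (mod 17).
15

Using Lucas' theorem:
Write n=65 and k=10 in base 17:
n in base 17: [3, 14]
k in base 17: [0, 10]
C(65,10) mod 17 = ∏ C(n_i, k_i) mod 17
Digit binomials (mod 17): C(3,0) = 1; C(14,10) = 1001 ≡ 15
Product: 1 × 15 = 15 ≡ 15 (mod 17)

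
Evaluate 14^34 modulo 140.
56

Repeated squaring. Binary of 34 = 100010.
14^1 ≡ 14 (mod 140); 14^2 ≡ 56 (mod 140); 14^4 ≡ 56 (mod 140); 14^8 ≡ 56 (mod 140); 14^16 ≡ 56 (mod 140); 14^32 ≡ 56 (mod 140)
14^34 = 14^2 × 14^32 ≡ 56 (mod 140)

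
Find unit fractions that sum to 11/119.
1/11 + 1/655 + 1/857395

Greedy algorithm:
11/119: ceiling(119/11) = 11, use 1/11
2/1309: ceiling(1309/2) = 655, use 1/655
1/857395: ceiling(857395/1) = 857395, use 1/857395
Result: 11/119 = 1/11 + 1/655 + 1/857395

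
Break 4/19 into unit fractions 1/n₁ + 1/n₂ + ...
1/5 + 1/95

Greedy algorithm:
4/19: ceiling(19/4) = 5, use 1/5
1/95: ceiling(95/1) = 95, use 1/95
Result: 4/19 = 1/5 + 1/95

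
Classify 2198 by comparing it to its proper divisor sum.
deficient

Proper divisors of 2198: sum = 1 + 2 + 7 + 14 + 157 + 314 + 1099 = 1594
Since 1594 < 2198, 2198 is deficient.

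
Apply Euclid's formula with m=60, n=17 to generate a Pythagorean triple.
(3311, 2040, 3889)

Euclid's formula: a = m² - n², b = 2mn, c = m² + n²
m = 60, n = 17
a = 60² - 17² = 3600 - 289 = 3311
b = 2 × 60 × 17 = 2040
c = 60² + 17² = 3600 + 289 = 3889
Verification: 3311² + 2040² = 10962721 + 4161600 = 15124321 = 3889² ✓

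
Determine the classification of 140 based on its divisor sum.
abundant

Proper divisors of 140: sum = 1 + 2 + 4 + 5 + 7 + 10 + 14 + 20 + 28 + 35 + 70 = 196
Since 196 > 140, 140 is abundant.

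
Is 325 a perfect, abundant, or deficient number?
deficient

Proper divisors of 325: sum = 1 + 5 + 13 + 25 + 65 = 109
Since 109 < 325, 325 is deficient.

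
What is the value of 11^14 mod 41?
36

Repeated squaring. Binary of 14 = 1110.
11^1 ≡ 11 (mod 41); 11^2 ≡ 39 (mod 41); 11^4 ≡ 4 (mod 41); 11^8 ≡ 16 (mod 41)
11^14 = 11^2 × 11^4 × 11^8 ≡ 36 (mod 41)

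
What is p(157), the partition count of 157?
80630964769

p(n) counts ways to write n as a sum of positive integers (order ignored).
Euler's pentagonal recurrence: p(k) = p(k-1) + p(k-2) - p(k-5) - p(k-7) + p(k-12) + p(k-15) - ... (offsets j(3j∓1)/2, signs ++--, p(0)=1, p(<0)=0).
DP table for k = 0..156: p(0)=1, p(1)=1, p(2)=2, p(3)=3, p(4)=5, p(5)=7, p(6)=11, p(7)=15, p(8)=22, p(9)=30, p(10)=42, p(11)=56, p(12)=77, p(13)=101, p(14)=135, p(15)=176, p(16)=231, p(17)=297, p(18)=385, p(19)=490, p(20)=627, p(21)=792, p(22)=1002, p(23)=1255, p(24)=1575, p(25)=1958, p(26)=2436, p(27)=3010, p(28)=3718, p(29)=4565, p(30)=5604, p(31)=6842, p(32)=8349, p(33)=10143, p(34)=12310, p(35)=14883, p(36)=17977, p(37)=21637, p(38)=26015, p(39)=31185, p(40)=37338, p(41)=44583, p(42)=53174, p(43)=63261, p(44)=75175, p(45)=89134, p(46)=105558, p(47)=124754, p(48)=147273, p(49)=173525, p(50)=204226, p(51)=239943, p(52)=281589, p(53)=329931, p(54)=386155, p(55)=451276, p(56)=526823, p(57)=614154, p(58)=715220, p(59)=831820, p(60)=966467, p(61)=1121505, p(62)=1300156, p(63)=1505499, p(64)=1741630, p(65)=2012558, p(66)=2323520, p(67)=2679689, p(68)=3087735, p(69)=3554345, p(70)=4087968, p(71)=4697205, p(72)=5392783, p(73)=6185689, p(74)=7089500, p(75)=8118264, p(76)=9289091, p(77)=10619863, p(78)=12132164, p(79)=13848650, p(80)=15796476, p(81)=18004327, p(82)=20506255, p(83)=23338469, p(84)=26543660, p(85)=30167357, p(86)=34262962, p(87)=38887673, p(88)=44108109, p(89)=49995925, p(90)=56634173, p(91)=64112359, p(92)=72533807, p(93)=82010177, p(94)=92669720, p(95)=104651419, p(96)=118114304, p(97)=133230930, p(98)=150198136, p(99)=169229875, p(100)=190569292, p(101)=214481126, p(102)=241265379, p(103)=271248950, p(104)=304801365, p(105)=342325709, p(106)=384276336, p(107)=431149389, p(108)=483502844, p(109)=541946240, p(110)=607163746, p(111)=679903203, p(112)=761002156, p(113)=851376628, p(114)=952050665, p(115)=1064144451, p(116)=1188908248, p(117)=1327710076, p(118)=1482074143, p(119)=1653668665, p(120)=1844349560, p(121)=2056148051, p(122)=2291320912, p(123)=2552338241, p(124)=2841940500, p(125)=3163127352, p(126)=3519222692, p(127)=3913864295, p(128)=4351078600, p(129)=4835271870, p(130)=5371315400, p(131)=5964539504, p(132)=6620830889, p(133)=7346629512, p(134)=8149040695, p(135)=9035836076, p(136)=10015581680, p(137)=11097645016, p(138)=12292341831, p(139)=13610949895, p(140)=15065878135, p(141)=16670689208, p(142)=18440293320, p(143)=20390982757, p(144)=22540654445, p(145)=24908858009, p(146)=27517052599, p(147)=30388671978, p(148)=33549419497, p(149)=37027355200, p(150)=40853235313, p(151)=45060624582, p(152)=49686288421, p(153)=54770336324, p(154)=60356673280, p(155)=66493182097, p(156)=73232243759.
Final step: p(157) = p(156) + p(155) - p(152) - p(150) + p(145) + p(142) - p(135) - p(131) + p(122) + p(117) - p(106) - p(100) + p(87) + p(80) - p(65) - p(57) + p(40) + p(31) - p(12) - p(2)
= 73232243759 + 66493182097 - 49686288421 - 40853235313 + 24908858009 + 18440293320 - 9035836076 - 5964539504 + 2291320912 + 1327710076 - 384276336 - 190569292 + 38887673 + 15796476 - 2012558 - 614154 + 37338 + 6842 - 77 - 2
= 80630964769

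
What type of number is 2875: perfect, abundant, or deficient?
deficient

Proper divisors of 2875: sum = 1 + 5 + 23 + 25 + 115 + 125 + 575 = 869
Since 869 < 2875, 2875 is deficient.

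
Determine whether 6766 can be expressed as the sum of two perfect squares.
Not possible

Factorization: 6766 = 2 × 17 × 199
By Fermat: n is sum of two squares iff every prime p ≡ 3 (mod 4) appears to even power.
Prime(s) ≡ 3 (mod 4) with odd exponent: [(199, 1)]
Therefore 6766 cannot be expressed as a² + b².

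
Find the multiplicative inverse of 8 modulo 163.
102

gcd(8, 163) = 1, so the inverse exists.
Extended Euclidean algorithm on (163, 8):
163 = 20 × 8 + 3  ⟹  3 = (1)·163 + (-20)·8
8 = 2 × 3 + 2  ⟹  2 = (-2)·163 + (41)·8
3 = 1 × 2 + 1  ⟹  1 = (3)·163 + (-61)·8
So (-61)·8 ≡ 1 (mod 163), i.e. 8^(-1) ≡ -61 ≡ 102 (mod 163).
Check: 8 × 102 = 816 ≡ 1 (mod 163)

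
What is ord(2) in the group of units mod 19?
18

19 is prime, so ord(2) divides φ(19) = 18.
Divisors of 18: 1, 2, 3, 6, 9, 18.
Repeated squaring: 2^1 ≡ 2, 2^2 ≡ 4, 2^4 ≡ 16, 2^8 ≡ 9, 2^16 ≡ 5 (mod 19).
Test 2^d mod 19 for each divisor d in increasing order:
2^1 ≡ 2
2^2 ≡ 4
2^3 = 2^2·2^1 ≡ 8
2^6 = 2^4·2^2 ≡ 7
2^9 = 2^8·2^1 ≡ 18
2^18 = 2^16·2^2 ≡ 1  ← first divisor giving 1
The order is 18.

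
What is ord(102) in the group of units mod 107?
53

107 is prime, so ord(102) divides φ(107) = 106.
Divisors of 106: 1, 2, 53, 106.
Repeated squaring: 102^1 ≡ 102, 102^2 ≡ 25, 102^4 ≡ 90, 102^8 ≡ 75, 102^16 ≡ 61, 102^32 ≡ 83, 102^64 ≡ 41 (mod 107).
Test 102^d mod 107 for each divisor d in increasing order:
102^1 ≡ 102
102^2 ≡ 25
102^53 = 102^32·102^16·102^4·102^1 ≡ 1  ← first divisor giving 1
The order is 53.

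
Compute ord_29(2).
28

29 is prime, so ord(2) divides φ(29) = 28.
Divisors of 28: 1, 2, 4, 7, 14, 28.
Repeated squaring: 2^1 ≡ 2, 2^2 ≡ 4, 2^4 ≡ 16, 2^8 ≡ 24, 2^16 ≡ 25 (mod 29).
Test 2^d mod 29 for each divisor d in increasing order:
2^1 ≡ 2
2^2 ≡ 4
2^4 ≡ 16
2^7 = 2^4·2^2·2^1 ≡ 12
2^14 = 2^8·2^4·2^2 ≡ 28
2^28 = 2^16·2^8·2^4 ≡ 1  ← first divisor giving 1
The order is 28.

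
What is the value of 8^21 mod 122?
8

Repeated squaring. Binary of 21 = 10101.
8^1 ≡ 8 (mod 122); 8^2 ≡ 64 (mod 122); 8^4 ≡ 70 (mod 122); 8^8 ≡ 20 (mod 122); 8^16 ≡ 34 (mod 122)
8^21 = 8^1 × 8^4 × 8^16 ≡ 8 (mod 122)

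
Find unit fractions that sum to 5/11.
1/3 + 1/9 + 1/99

Greedy algorithm:
5/11: ceiling(11/5) = 3, use 1/3
4/33: ceiling(33/4) = 9, use 1/9
1/99: ceiling(99/1) = 99, use 1/99
Result: 5/11 = 1/3 + 1/9 + 1/99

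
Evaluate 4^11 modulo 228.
16

Repeated squaring. Binary of 11 = 1011.
4^1 ≡ 4 (mod 228); 4^2 ≡ 16 (mod 228); 4^4 ≡ 28 (mod 228); 4^8 ≡ 100 (mod 228)
4^11 = 4^1 × 4^2 × 4^8 ≡ 16 (mod 228)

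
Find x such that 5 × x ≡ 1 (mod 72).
29

gcd(5, 72) = 1, so the inverse exists.
Extended Euclidean algorithm on (72, 5):
72 = 14 × 5 + 2  ⟹  2 = (1)·72 + (-14)·5
5 = 2 × 2 + 1  ⟹  1 = (-2)·72 + (29)·5
So (29)·5 ≡ 1 (mod 72), i.e. 5^(-1) ≡ 29 (mod 72).
Check: 5 × 29 = 145 ≡ 1 (mod 72)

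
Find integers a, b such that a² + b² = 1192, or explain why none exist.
6² + 34² (a=6, b=34)

Factorization: 1192 = 2^3 × 149
By Fermat: n is sum of two squares iff every prime p ≡ 3 (mod 4) appears to even power.
All primes ≡ 3 (mod 4) appear to even power.
Search a = 0, 1, 2, … for 1192 - a² a perfect square: first hit at a = 6: 1192 - 36 = 1156 = 34².
1192 = 6² + 34² = 36 + 1156 ✓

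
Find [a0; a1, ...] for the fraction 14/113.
[0; 8, 14]

Euclidean algorithm steps:
14 = 0 × 113 + 14
113 = 8 × 14 + 1
14 = 14 × 1 + 0
Continued fraction: [0; 8, 14]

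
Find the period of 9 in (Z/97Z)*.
24

97 is prime, so ord(9) divides φ(97) = 96.
Divisors of 96: 1, 2, 3, 4, 6, 8, 12, 16, 24, 32, 48, 96.
Repeated squaring: 9^1 ≡ 9, 9^2 ≡ 81, 9^4 ≡ 62, 9^8 ≡ 61, 9^16 ≡ 35, 9^32 ≡ 61, 9^64 ≡ 35 (mod 97).
Test 9^d mod 97 for each divisor d in increasing order:
9^1 ≡ 9
9^2 ≡ 81
9^3 = 9^2·9^1 ≡ 50
9^4 ≡ 62
9^6 = 9^4·9^2 ≡ 75
9^8 ≡ 61
9^12 = 9^8·9^4 ≡ 96
9^16 ≡ 35
9^24 = 9^16·9^8 ≡ 1  ← first divisor giving 1
The order is 24.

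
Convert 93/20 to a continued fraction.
[4; 1, 1, 1, 6]

Euclidean algorithm steps:
93 = 4 × 20 + 13
20 = 1 × 13 + 7
13 = 1 × 7 + 6
7 = 1 × 6 + 1
6 = 6 × 1 + 0
Continued fraction: [4; 1, 1, 1, 6]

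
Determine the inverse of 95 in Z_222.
215

gcd(95, 222) = 1, so the inverse exists.
Extended Euclidean algorithm on (222, 95):
222 = 2 × 95 + 32  ⟹  32 = (1)·222 + (-2)·95
95 = 2 × 32 + 31  ⟹  31 = (-2)·222 + (5)·95
32 = 1 × 31 + 1  ⟹  1 = (3)·222 + (-7)·95
So (-7)·95 ≡ 1 (mod 222), i.e. 95^(-1) ≡ -7 ≡ 215 (mod 222).
Check: 95 × 215 = 20425 ≡ 1 (mod 222)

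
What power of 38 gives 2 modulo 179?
123

Baby-step giant-step with step n = ⌈√179⌉ = 14.
Baby steps 38^j mod 179 (j:value) for j=0..13: 0:1, 1:38, 2:12, 3:98, 4:144, 5:102, 6:117, 7:150, 8:151, 9:10, 10:22, 11:120, 12:85, 13:8.
Giant-step multiplier: 38^(-14) ≡ 38^(178-14) = 38^164 ≡ 116 (mod 179).
Giant steps γ_i = 2·116^i mod 179: γ_0=2, γ_1=53, γ_2=62, γ_3=32, γ_4=132, γ_5=97, γ_6=154, γ_7=143, γ_8=120 (in table at j=11).
x = i·n + j = 8·14 + 11 = 123.
Check: 38^123 ≡ 2 (mod 179).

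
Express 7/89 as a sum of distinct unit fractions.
1/13 + 1/579 + 1/669903

Greedy algorithm:
7/89: ceiling(89/7) = 13, use 1/13
2/1157: ceiling(1157/2) = 579, use 1/579
1/669903: ceiling(669903/1) = 669903, use 1/669903
Result: 7/89 = 1/13 + 1/579 + 1/669903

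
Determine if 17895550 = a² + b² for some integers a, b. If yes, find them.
Not possible

Factorization: 17895550 = 2 × 5^2 × 71^3
By Fermat: n is sum of two squares iff every prime p ≡ 3 (mod 4) appears to even power.
Prime(s) ≡ 3 (mod 4) with odd exponent: [(71, 3)]
Therefore 17895550 cannot be expressed as a² + b².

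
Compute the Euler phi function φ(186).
60

186 = 2 × 3 × 31
φ(n) = n × ∏(1 - 1/p) for each prime p dividing n
φ(186) = 186 × (1 - 1/2) × (1 - 1/3) × (1 - 1/31) = 60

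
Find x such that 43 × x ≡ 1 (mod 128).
3

gcd(43, 128) = 1, so the inverse exists.
Extended Euclidean algorithm on (128, 43):
128 = 2 × 43 + 42  ⟹  42 = (1)·128 + (-2)·43
43 = 1 × 42 + 1  ⟹  1 = (-1)·128 + (3)·43
So (3)·43 ≡ 1 (mod 128), i.e. 43^(-1) ≡ 3 (mod 128).
Check: 43 × 3 = 129 ≡ 1 (mod 128)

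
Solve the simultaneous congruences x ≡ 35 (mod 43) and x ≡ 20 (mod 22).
680

Using Chinese Remainder Theorem:
M = 43 × 22 = 946
M1 = 22, M2 = 43
y1 = 22^(-1) mod 43 = 2
y2 = 43^(-1) mod 22 = 21
x = (35×22×2 + 20×43×21) mod 946 = 680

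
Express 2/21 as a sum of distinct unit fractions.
1/11 + 1/231

Greedy algorithm:
2/21: ceiling(21/2) = 11, use 1/11
1/231: ceiling(231/1) = 231, use 1/231
Result: 2/21 = 1/11 + 1/231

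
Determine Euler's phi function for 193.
192

193 = 193
φ(n) = n × ∏(1 - 1/p) for each prime p dividing n
φ(193) = 193 × (1 - 1/193) = 192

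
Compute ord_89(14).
88

89 is prime, so ord(14) divides φ(89) = 88.
Divisors of 88: 1, 2, 4, 8, 11, 22, 44, 88.
Repeated squaring: 14^1 ≡ 14, 14^2 ≡ 18, 14^4 ≡ 57, 14^8 ≡ 45, 14^16 ≡ 67, 14^32 ≡ 39, 14^64 ≡ 8 (mod 89).
Test 14^d mod 89 for each divisor d in increasing order:
14^1 ≡ 14
14^2 ≡ 18
14^4 ≡ 57
14^8 ≡ 45
14^11 = 14^8·14^2·14^1 ≡ 37
14^22 = 14^16·14^4·14^2 ≡ 34
14^44 = 14^32·14^8·14^4 ≡ 88
14^88 = 14^64·14^16·14^8 ≡ 1  ← first divisor giving 1
The order is 88.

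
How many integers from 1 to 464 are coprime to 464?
224

464 = 2^4 × 29
φ(n) = n × ∏(1 - 1/p) for each prime p dividing n
φ(464) = 464 × (1 - 1/2) × (1 - 1/29) = 224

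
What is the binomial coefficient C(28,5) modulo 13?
0

Using Lucas' theorem:
Write n=28 and k=5 in base 13:
n in base 13: [2, 2]
k in base 13: [0, 5]
C(28,5) mod 13 = ∏ C(n_i, k_i) mod 13
Digit binomials (mod 13): C(2,0) = 1; C(2,5) = 0 (k_i > n_i)
Product: 1 × 0 = 0 ≡ 0 (mod 13)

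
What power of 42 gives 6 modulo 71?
54

Baby-step giant-step with step n = ⌈√71⌉ = 9.
Baby steps 42^j mod 71 (j:value) for j=0..8: 0:1, 1:42, 2:60, 3:35, 4:50, 5:41, 6:18, 7:46, 8:15.
Giant-step multiplier: 42^(-9) ≡ 42^(70-9) = 42^61 ≡ 63 (mod 71).
Giant steps γ_i = 6·63^i mod 71: γ_0=6, γ_1=23, γ_2=29, γ_3=52, γ_4=10, γ_5=62, γ_6=1 (in table at j=0).
x = i·n + j = 6·9 + 0 = 54.
Check: 42^54 ≡ 6 (mod 71).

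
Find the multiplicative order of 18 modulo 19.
2

19 is prime, so ord(18) divides φ(19) = 18.
Divisors of 18: 1, 2, 3, 6, 9, 18.
Repeated squaring: 18^1 ≡ 18, 18^2 ≡ 1, 18^4 ≡ 1, 18^8 ≡ 1, 18^16 ≡ 1 (mod 19).
Test 18^d mod 19 for each divisor d in increasing order:
18^1 ≡ 18
18^2 ≡ 1  ← first divisor giving 1
The order is 2.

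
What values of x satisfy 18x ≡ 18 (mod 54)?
x ≡ 1 (mod 3)

gcd(18, 54) = 18, which divides 18, so solutions exist.
Divide through by 18: x ≡ 1 (mod 3).
The coefficient of x is now 1, so x ≡ 1 (mod 3).
Check: 18 × 1 = 18 ≡ 18 (mod 54).
x ≡ 1 (mod 3), giving 18 solutions mod 54.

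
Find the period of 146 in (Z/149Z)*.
148

149 is prime, so ord(146) divides φ(149) = 148.
Divisors of 148: 1, 2, 4, 37, 74, 148.
Repeated squaring: 146^1 ≡ 146, 146^2 ≡ 9, 146^4 ≡ 81, 146^8 ≡ 5, 146^16 ≡ 25, 146^32 ≡ 29, 146^64 ≡ 96, 146^128 ≡ 127 (mod 149).
Test 146^d mod 149 for each divisor d in increasing order:
146^1 ≡ 146
146^2 ≡ 9
146^4 ≡ 81
146^37 = 146^32·146^4·146^1 ≡ 105
146^74 = 146^64·146^8·146^2 ≡ 148
146^148 = 146^128·146^16·146^4 ≡ 1  ← first divisor giving 1
The order is 148.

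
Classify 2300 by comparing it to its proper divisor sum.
abundant

Proper divisors of 2300: sum = 1 + 2 + 4 + 5 + 10 + 20 + 23 + 25 + ... + 230 + 460 + 575 + 1150 (17 divisors) = 2908
Since 2908 > 2300, 2300 is abundant.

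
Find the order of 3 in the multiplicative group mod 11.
5

11 is prime, so ord(3) divides φ(11) = 10.
Divisors of 10: 1, 2, 5, 10.
Repeated squaring: 3^1 ≡ 3, 3^2 ≡ 9, 3^4 ≡ 4, 3^8 ≡ 5 (mod 11).
Test 3^d mod 11 for each divisor d in increasing order:
3^1 ≡ 3
3^2 ≡ 9
3^5 = 3^4·3^1 ≡ 1  ← first divisor giving 1
The order is 5.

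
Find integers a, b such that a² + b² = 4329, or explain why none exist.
27² + 60² (a=27, b=60)

Factorization: 4329 = 3^2 × 13 × 37
By Fermat: n is sum of two squares iff every prime p ≡ 3 (mod 4) appears to even power.
All primes ≡ 3 (mod 4) appear to even power.
Search a = 0, 1, 2, … for 4329 - a² a perfect square: first hit at a = 27: 4329 - 729 = 3600 = 60².
4329 = 27² + 60² = 729 + 3600 ✓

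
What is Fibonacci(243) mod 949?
515

Matrix identity: Q^n = [[F_(n+1), F_n], [F_n, F_(n-1)]] with Q = [[1,1],[1,0]].
n = 243 = 11110011₂. Square-and-multiply, entries mod 949:
Q^1 = [[1,1],[1,0]]
Q^3 = (Q^1)²·Q = [[3,2],[2,1]]
Q^7 = (Q^3)²·Q = [[21,13],[13,8]]
Q^15 = (Q^7)²·Q = [[38,610],[610,377]]
Q^30 = (Q^15)² = [[587,716],[716,820]]
Q^60 = (Q^30)² = [[278,523],[523,704]]
Q^121 = (Q^60)²·Q = [[809,632],[632,177]]
Q^243 = (Q^121)²·Q = [[174,515],[515,608]]
F_243 mod 949 = Q^243[0][1] = 515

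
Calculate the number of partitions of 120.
1844349560

p(n) counts ways to write n as a sum of positive integers (order ignored).
Euler's pentagonal recurrence: p(k) = p(k-1) + p(k-2) - p(k-5) - p(k-7) + p(k-12) + p(k-15) - ... (offsets j(3j∓1)/2, signs ++--, p(0)=1, p(<0)=0).
DP table for k = 0..119: p(0)=1, p(1)=1, p(2)=2, p(3)=3, p(4)=5, p(5)=7, p(6)=11, p(7)=15, p(8)=22, p(9)=30, p(10)=42, p(11)=56, p(12)=77, p(13)=101, p(14)=135, p(15)=176, p(16)=231, p(17)=297, p(18)=385, p(19)=490, p(20)=627, p(21)=792, p(22)=1002, p(23)=1255, p(24)=1575, p(25)=1958, p(26)=2436, p(27)=3010, p(28)=3718, p(29)=4565, p(30)=5604, p(31)=6842, p(32)=8349, p(33)=10143, p(34)=12310, p(35)=14883, p(36)=17977, p(37)=21637, p(38)=26015, p(39)=31185, p(40)=37338, p(41)=44583, p(42)=53174, p(43)=63261, p(44)=75175, p(45)=89134, p(46)=105558, p(47)=124754, p(48)=147273, p(49)=173525, p(50)=204226, p(51)=239943, p(52)=281589, p(53)=329931, p(54)=386155, p(55)=451276, p(56)=526823, p(57)=614154, p(58)=715220, p(59)=831820, p(60)=966467, p(61)=1121505, p(62)=1300156, p(63)=1505499, p(64)=1741630, p(65)=2012558, p(66)=2323520, p(67)=2679689, p(68)=3087735, p(69)=3554345, p(70)=4087968, p(71)=4697205, p(72)=5392783, p(73)=6185689, p(74)=7089500, p(75)=8118264, p(76)=9289091, p(77)=10619863, p(78)=12132164, p(79)=13848650, p(80)=15796476, p(81)=18004327, p(82)=20506255, p(83)=23338469, p(84)=26543660, p(85)=30167357, p(86)=34262962, p(87)=38887673, p(88)=44108109, p(89)=49995925, p(90)=56634173, p(91)=64112359, p(92)=72533807, p(93)=82010177, p(94)=92669720, p(95)=104651419, p(96)=118114304, p(97)=133230930, p(98)=150198136, p(99)=169229875, p(100)=190569292, p(101)=214481126, p(102)=241265379, p(103)=271248950, p(104)=304801365, p(105)=342325709, p(106)=384276336, p(107)=431149389, p(108)=483502844, p(109)=541946240, p(110)=607163746, p(111)=679903203, p(112)=761002156, p(113)=851376628, p(114)=952050665, p(115)=1064144451, p(116)=1188908248, p(117)=1327710076, p(118)=1482074143, p(119)=1653668665.
Final step: p(120) = p(119) + p(118) - p(115) - p(113) + p(108) + p(105) - p(98) - p(94) + p(85) + p(80) - p(69) - p(63) + p(50) + p(43) - p(28) - p(20) + p(3)
= 1653668665 + 1482074143 - 1064144451 - 851376628 + 483502844 + 342325709 - 150198136 - 92669720 + 30167357 + 15796476 - 3554345 - 1505499 + 204226 + 63261 - 3718 - 627 + 3
= 1844349560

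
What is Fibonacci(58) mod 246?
1

Matrix identity: Q^n = [[F_(n+1), F_n], [F_n, F_(n-1)]] with Q = [[1,1],[1,0]].
n = 58 = 111010₂. Square-and-multiply, entries mod 246:
Q^1 = [[1,1],[1,0]]
Q^3 = (Q^1)²·Q = [[3,2],[2,1]]
Q^7 = (Q^3)²·Q = [[21,13],[13,8]]
Q^14 = (Q^7)² = [[118,131],[131,233]]
Q^29 = (Q^14)²·Q = [[68,89],[89,225]]
Q^58 = (Q^29)² = [[245,1],[1,244]]
F_58 mod 246 = Q^58[0][1] = 1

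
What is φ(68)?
32

68 = 2^2 × 17
φ(n) = n × ∏(1 - 1/p) for each prime p dividing n
φ(68) = 68 × (1 - 1/2) × (1 - 1/17) = 32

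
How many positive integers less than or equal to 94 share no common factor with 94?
46

94 = 2 × 47
φ(n) = n × ∏(1 - 1/p) for each prime p dividing n
φ(94) = 94 × (1 - 1/2) × (1 - 1/47) = 46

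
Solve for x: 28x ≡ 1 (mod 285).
112

gcd(28, 285) = 1, so the inverse exists.
Extended Euclidean algorithm on (285, 28):
285 = 10 × 28 + 5  ⟹  5 = (1)·285 + (-10)·28
28 = 5 × 5 + 3  ⟹  3 = (-5)·285 + (51)·28
5 = 1 × 3 + 2  ⟹  2 = (6)·285 + (-61)·28
3 = 1 × 2 + 1  ⟹  1 = (-11)·285 + (112)·28
So (112)·28 ≡ 1 (mod 285), i.e. 28^(-1) ≡ 112 (mod 285).
Check: 28 × 112 = 3136 ≡ 1 (mod 285)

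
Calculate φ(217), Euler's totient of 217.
180

217 = 7 × 31
φ(n) = n × ∏(1 - 1/p) for each prime p dividing n
φ(217) = 217 × (1 - 1/7) × (1 - 1/31) = 180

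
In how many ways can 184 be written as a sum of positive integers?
980462880430

p(n) counts ways to write n as a sum of positive integers (order ignored).
Euler's pentagonal recurrence: p(k) = p(k-1) + p(k-2) - p(k-5) - p(k-7) + p(k-12) + p(k-15) - ... (offsets j(3j∓1)/2, signs ++--, p(0)=1, p(<0)=0).
DP table for k = 0..183: p(0)=1, p(1)=1, p(2)=2, p(3)=3, p(4)=5, p(5)=7, p(6)=11, p(7)=15, p(8)=22, p(9)=30, p(10)=42, p(11)=56, p(12)=77, p(13)=101, p(14)=135, p(15)=176, p(16)=231, p(17)=297, p(18)=385, p(19)=490, p(20)=627, p(21)=792, p(22)=1002, p(23)=1255, p(24)=1575, p(25)=1958, p(26)=2436, p(27)=3010, p(28)=3718, p(29)=4565, p(30)=5604, p(31)=6842, p(32)=8349, p(33)=10143, p(34)=12310, p(35)=14883, p(36)=17977, p(37)=21637, p(38)=26015, p(39)=31185, p(40)=37338, p(41)=44583, p(42)=53174, p(43)=63261, p(44)=75175, p(45)=89134, p(46)=105558, p(47)=124754, p(48)=147273, p(49)=173525, p(50)=204226, p(51)=239943, p(52)=281589, p(53)=329931, p(54)=386155, p(55)=451276, p(56)=526823, p(57)=614154, p(58)=715220, p(59)=831820, p(60)=966467, p(61)=1121505, p(62)=1300156, p(63)=1505499, p(64)=1741630, p(65)=2012558, p(66)=2323520, p(67)=2679689, p(68)=3087735, p(69)=3554345, p(70)=4087968, p(71)=4697205, p(72)=5392783, p(73)=6185689, p(74)=7089500, p(75)=8118264, p(76)=9289091, p(77)=10619863, p(78)=12132164, p(79)=13848650, p(80)=15796476, p(81)=18004327, p(82)=20506255, p(83)=23338469, p(84)=26543660, p(85)=30167357, p(86)=34262962, p(87)=38887673, p(88)=44108109, p(89)=49995925, p(90)=56634173, p(91)=64112359, p(92)=72533807, p(93)=82010177, p(94)=92669720, p(95)=104651419, p(96)=118114304, p(97)=133230930, p(98)=150198136, p(99)=169229875, p(100)=190569292, p(101)=214481126, p(102)=241265379, p(103)=271248950, p(104)=304801365, p(105)=342325709, p(106)=384276336, p(107)=431149389, p(108)=483502844, p(109)=541946240, p(110)=607163746, p(111)=679903203, p(112)=761002156, p(113)=851376628, p(114)=952050665, p(115)=1064144451, p(116)=1188908248, p(117)=1327710076, p(118)=1482074143, p(119)=1653668665, p(120)=1844349560, p(121)=2056148051, p(122)=2291320912, p(123)=2552338241, p(124)=2841940500, p(125)=3163127352, p(126)=3519222692, p(127)=3913864295, p(128)=4351078600, p(129)=4835271870, p(130)=5371315400, p(131)=5964539504, p(132)=6620830889, p(133)=7346629512, p(134)=8149040695, p(135)=9035836076, p(136)=10015581680, p(137)=11097645016, p(138)=12292341831, p(139)=13610949895, p(140)=15065878135, p(141)=16670689208, p(142)=18440293320, p(143)=20390982757, p(144)=22540654445, p(145)=24908858009, p(146)=27517052599, p(147)=30388671978, p(148)=33549419497, p(149)=37027355200, p(150)=40853235313, p(151)=45060624582, p(152)=49686288421, p(153)=54770336324, p(154)=60356673280, p(155)=66493182097, p(156)=73232243759, p(157)=80630964769, p(158)=88751778802, p(159)=97662728555, p(160)=107438159466, p(161)=118159068427, p(162)=129913904637, p(163)=142798995930, p(164)=156919475295, p(165)=172389800255, p(166)=189334822579, p(167)=207890420102, p(168)=228204732751, p(169)=250438925115, p(170)=274768617130, p(171)=301384802048, p(172)=330495499613, p(173)=362326859895, p(174)=397125074750, p(175)=435157697830, p(176)=476715857290, p(177)=522115831195, p(178)=571701605655, p(179)=625846753120, p(180)=684957390936, p(181)=749474411781, p(182)=819876908323, p(183)=896684817527.
Final step: p(184) = p(183) + p(182) - p(179) - p(177) + p(172) + p(169) - p(162) - p(158) + p(149) + p(144) - p(133) - p(127) + p(114) + p(107) - p(92) - p(84) + p(67) + p(58) - p(39) - p(29) + p(8)
= 896684817527 + 819876908323 - 625846753120 - 522115831195 + 330495499613 + 250438925115 - 129913904637 - 88751778802 + 37027355200 + 22540654445 - 7346629512 - 3913864295 + 952050665 + 431149389 - 72533807 - 26543660 + 2679689 + 715220 - 31185 - 4565 + 22
= 980462880430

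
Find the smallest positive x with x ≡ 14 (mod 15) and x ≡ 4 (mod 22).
224

Using Chinese Remainder Theorem:
M = 15 × 22 = 330
M1 = 22, M2 = 15
y1 = 22^(-1) mod 15 = 13
y2 = 15^(-1) mod 22 = 3
x = (14×22×13 + 4×15×3) mod 330 = 224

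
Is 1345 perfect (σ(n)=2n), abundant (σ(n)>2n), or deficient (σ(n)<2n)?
deficient

Proper divisors of 1345: sum = 1 + 5 + 269 = 275
Since 275 < 1345, 1345 is deficient.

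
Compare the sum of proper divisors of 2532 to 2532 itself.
abundant

Proper divisors of 2532: sum = 1 + 2 + 3 + 4 + 6 + 12 + 211 + 422 + 633 + 844 + 1266 = 3404
Since 3404 > 2532, 2532 is abundant.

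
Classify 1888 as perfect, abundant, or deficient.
abundant

Proper divisors of 1888: sum = 1 + 2 + 4 + 8 + 16 + 32 + 59 + 118 + 236 + 472 + 944 = 1892
Since 1892 > 1888, 1888 is abundant.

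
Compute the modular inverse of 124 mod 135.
49

gcd(124, 135) = 1, so the inverse exists.
Extended Euclidean algorithm on (135, 124):
135 = 1 × 124 + 11  ⟹  11 = (1)·135 + (-1)·124
124 = 11 × 11 + 3  ⟹  3 = (-11)·135 + (12)·124
11 = 3 × 3 + 2  ⟹  2 = (34)·135 + (-37)·124
3 = 1 × 2 + 1  ⟹  1 = (-45)·135 + (49)·124
So (49)·124 ≡ 1 (mod 135), i.e. 124^(-1) ≡ 49 (mod 135).
Check: 124 × 49 = 6076 ≡ 1 (mod 135)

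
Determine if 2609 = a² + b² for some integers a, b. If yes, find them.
20² + 47² (a=20, b=47)

Factorization: 2609 = 2609
By Fermat: n is sum of two squares iff every prime p ≡ 3 (mod 4) appears to even power.
All primes ≡ 3 (mod 4) appear to even power.
Search a = 0, 1, 2, … for 2609 - a² a perfect square: first hit at a = 20: 2609 - 400 = 2209 = 47².
2609 = 20² + 47² = 400 + 2209 ✓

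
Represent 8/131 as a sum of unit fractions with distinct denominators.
1/17 + 1/446 + 1/331081 + 1/328843554602

Greedy algorithm:
8/131: ceiling(131/8) = 17, use 1/17
5/2227: ceiling(2227/5) = 446, use 1/446
3/993242: ceiling(993242/3) = 331081, use 1/331081
1/328843554602: ceiling(328843554602/1) = 328843554602, use 1/328843554602
Result: 8/131 = 1/17 + 1/446 + 1/331081 + 1/328843554602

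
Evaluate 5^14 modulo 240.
25

Repeated squaring. Binary of 14 = 1110.
5^1 ≡ 5 (mod 240); 5^2 ≡ 25 (mod 240); 5^4 ≡ 145 (mod 240); 5^8 ≡ 145 (mod 240)
5^14 = 5^2 × 5^4 × 5^8 ≡ 25 (mod 240)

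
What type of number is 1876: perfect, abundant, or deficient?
abundant

Proper divisors of 1876: sum = 1 + 2 + 4 + 7 + 14 + 28 + 67 + 134 + 268 + 469 + 938 = 1932
Since 1932 > 1876, 1876 is abundant.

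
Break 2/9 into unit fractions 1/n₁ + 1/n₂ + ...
1/5 + 1/45

Greedy algorithm:
2/9: ceiling(9/2) = 5, use 1/5
1/45: ceiling(45/1) = 45, use 1/45
Result: 2/9 = 1/5 + 1/45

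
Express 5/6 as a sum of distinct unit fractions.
1/2 + 1/3

Greedy algorithm:
5/6: ceiling(6/5) = 2, use 1/2
1/3: ceiling(3/1) = 3, use 1/3
Result: 5/6 = 1/2 + 1/3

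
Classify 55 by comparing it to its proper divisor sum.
deficient

Proper divisors of 55: sum = 1 + 5 + 11 = 17
Since 17 < 55, 55 is deficient.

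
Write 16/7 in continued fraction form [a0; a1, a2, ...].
[2; 3, 2]

Euclidean algorithm steps:
16 = 2 × 7 + 2
7 = 3 × 2 + 1
2 = 2 × 1 + 0
Continued fraction: [2; 3, 2]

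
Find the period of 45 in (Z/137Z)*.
136

137 is prime, so ord(45) divides φ(137) = 136.
Divisors of 136: 1, 2, 4, 8, 17, 34, 68, 136.
Repeated squaring: 45^1 ≡ 45, 45^2 ≡ 107, 45^4 ≡ 78, 45^8 ≡ 56, 45^16 ≡ 122, 45^32 ≡ 88, 45^64 ≡ 72, 45^128 ≡ 115 (mod 137).
Test 45^d mod 137 for each divisor d in increasing order:
45^1 ≡ 45
45^2 ≡ 107
45^4 ≡ 78
45^8 ≡ 56
45^17 = 45^16·45^1 ≡ 10
45^34 = 45^32·45^2 ≡ 100
45^68 = 45^64·45^4 ≡ 136
45^136 = 45^128·45^8 ≡ 1  ← first divisor giving 1
The order is 136.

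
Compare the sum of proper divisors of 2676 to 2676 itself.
abundant

Proper divisors of 2676: sum = 1 + 2 + 3 + 4 + 6 + 12 + 223 + 446 + 669 + 892 + 1338 = 3596
Since 3596 > 2676, 2676 is abundant.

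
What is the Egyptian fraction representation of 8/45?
1/6 + 1/90

Greedy algorithm:
8/45: ceiling(45/8) = 6, use 1/6
1/90: ceiling(90/1) = 90, use 1/90
Result: 8/45 = 1/6 + 1/90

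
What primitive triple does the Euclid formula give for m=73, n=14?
(5133, 2044, 5525)

Euclid's formula: a = m² - n², b = 2mn, c = m² + n²
m = 73, n = 14
a = 73² - 14² = 5329 - 196 = 5133
b = 2 × 73 × 14 = 2044
c = 73² + 14² = 5329 + 196 = 5525
Verification: 5133² + 2044² = 26347689 + 4177936 = 30525625 = 5525² ✓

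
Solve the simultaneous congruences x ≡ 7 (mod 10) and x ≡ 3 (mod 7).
17

Using Chinese Remainder Theorem:
M = 10 × 7 = 70
M1 = 7, M2 = 10
y1 = 7^(-1) mod 10 = 3
y2 = 10^(-1) mod 7 = 5
x = (7×7×3 + 3×10×5) mod 70 = 17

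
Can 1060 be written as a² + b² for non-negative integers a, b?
6² + 32² (a=6, b=32)

Factorization: 1060 = 2^2 × 5 × 53
By Fermat: n is sum of two squares iff every prime p ≡ 3 (mod 4) appears to even power.
All primes ≡ 3 (mod 4) appear to even power.
Search a = 0, 1, 2, … for 1060 - a² a perfect square: first hit at a = 6: 1060 - 36 = 1024 = 32².
1060 = 6² + 32² = 36 + 1024 ✓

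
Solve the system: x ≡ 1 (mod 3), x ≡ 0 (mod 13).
13

Using Chinese Remainder Theorem:
M = 3 × 13 = 39
M1 = 13, M2 = 3
y1 = 13^(-1) mod 3 = 1
y2 = 3^(-1) mod 13 = 9
x = (1×13×1 + 0×3×9) mod 39 = 13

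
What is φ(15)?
8

15 = 3 × 5
φ(n) = n × ∏(1 - 1/p) for each prime p dividing n
φ(15) = 15 × (1 - 1/3) × (1 - 1/5) = 8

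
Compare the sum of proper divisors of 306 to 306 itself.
abundant

Proper divisors of 306: sum = 1 + 2 + 3 + 6 + 9 + 17 + 18 + 34 + 51 + 102 + 153 = 396
Since 396 > 306, 306 is abundant.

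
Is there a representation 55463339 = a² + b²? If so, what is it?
Not possible

Factorization: 55463339 = 83^3 × 97
By Fermat: n is sum of two squares iff every prime p ≡ 3 (mod 4) appears to even power.
Prime(s) ≡ 3 (mod 4) with odd exponent: [(83, 3)]
Therefore 55463339 cannot be expressed as a² + b².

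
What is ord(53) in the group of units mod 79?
78

79 is prime, so ord(53) divides φ(79) = 78.
Divisors of 78: 1, 2, 3, 6, 13, 26, 39, 78.
Repeated squaring: 53^1 ≡ 53, 53^2 ≡ 44, 53^4 ≡ 40, 53^8 ≡ 20, 53^16 ≡ 5, 53^32 ≡ 25, 53^64 ≡ 72 (mod 79).
Test 53^d mod 79 for each divisor d in increasing order:
53^1 ≡ 53
53^2 ≡ 44
53^3 = 53^2·53^1 ≡ 41
53^6 = 53^4·53^2 ≡ 22
53^13 = 53^8·53^4·53^1 ≡ 56
53^26 = 53^16·53^8·53^2 ≡ 55
53^39 = 53^32·53^4·53^2·53^1 ≡ 78
53^78 = 53^64·53^8·53^4·53^2 ≡ 1  ← first divisor giving 1
The order is 78.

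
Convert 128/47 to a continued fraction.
[2; 1, 2, 1, 1, 1, 1, 2]

Euclidean algorithm steps:
128 = 2 × 47 + 34
47 = 1 × 34 + 13
34 = 2 × 13 + 8
13 = 1 × 8 + 5
8 = 1 × 5 + 3
5 = 1 × 3 + 2
3 = 1 × 2 + 1
2 = 2 × 1 + 0
Continued fraction: [2; 1, 2, 1, 1, 1, 1, 2]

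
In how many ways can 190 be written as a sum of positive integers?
1667727404093

p(n) counts ways to write n as a sum of positive integers (order ignored).
Euler's pentagonal recurrence: p(k) = p(k-1) + p(k-2) - p(k-5) - p(k-7) + p(k-12) + p(k-15) - ... (offsets j(3j∓1)/2, signs ++--, p(0)=1, p(<0)=0).
DP table for k = 0..189: p(0)=1, p(1)=1, p(2)=2, p(3)=3, p(4)=5, p(5)=7, p(6)=11, p(7)=15, p(8)=22, p(9)=30, p(10)=42, p(11)=56, p(12)=77, p(13)=101, p(14)=135, p(15)=176, p(16)=231, p(17)=297, p(18)=385, p(19)=490, p(20)=627, p(21)=792, p(22)=1002, p(23)=1255, p(24)=1575, p(25)=1958, p(26)=2436, p(27)=3010, p(28)=3718, p(29)=4565, p(30)=5604, p(31)=6842, p(32)=8349, p(33)=10143, p(34)=12310, p(35)=14883, p(36)=17977, p(37)=21637, p(38)=26015, p(39)=31185, p(40)=37338, p(41)=44583, p(42)=53174, p(43)=63261, p(44)=75175, p(45)=89134, p(46)=105558, p(47)=124754, p(48)=147273, p(49)=173525, p(50)=204226, p(51)=239943, p(52)=281589, p(53)=329931, p(54)=386155, p(55)=451276, p(56)=526823, p(57)=614154, p(58)=715220, p(59)=831820, p(60)=966467, p(61)=1121505, p(62)=1300156, p(63)=1505499, p(64)=1741630, p(65)=2012558, p(66)=2323520, p(67)=2679689, p(68)=3087735, p(69)=3554345, p(70)=4087968, p(71)=4697205, p(72)=5392783, p(73)=6185689, p(74)=7089500, p(75)=8118264, p(76)=9289091, p(77)=10619863, p(78)=12132164, p(79)=13848650, p(80)=15796476, p(81)=18004327, p(82)=20506255, p(83)=23338469, p(84)=26543660, p(85)=30167357, p(86)=34262962, p(87)=38887673, p(88)=44108109, p(89)=49995925, p(90)=56634173, p(91)=64112359, p(92)=72533807, p(93)=82010177, p(94)=92669720, p(95)=104651419, p(96)=118114304, p(97)=133230930, p(98)=150198136, p(99)=169229875, p(100)=190569292, p(101)=214481126, p(102)=241265379, p(103)=271248950, p(104)=304801365, p(105)=342325709, p(106)=384276336, p(107)=431149389, p(108)=483502844, p(109)=541946240, p(110)=607163746, p(111)=679903203, p(112)=761002156, p(113)=851376628, p(114)=952050665, p(115)=1064144451, p(116)=1188908248, p(117)=1327710076, p(118)=1482074143, p(119)=1653668665, p(120)=1844349560, p(121)=2056148051, p(122)=2291320912, p(123)=2552338241, p(124)=2841940500, p(125)=3163127352, p(126)=3519222692, p(127)=3913864295, p(128)=4351078600, p(129)=4835271870, p(130)=5371315400, p(131)=5964539504, p(132)=6620830889, p(133)=7346629512, p(134)=8149040695, p(135)=9035836076, p(136)=10015581680, p(137)=11097645016, p(138)=12292341831, p(139)=13610949895, p(140)=15065878135, p(141)=16670689208, p(142)=18440293320, p(143)=20390982757, p(144)=22540654445, p(145)=24908858009, p(146)=27517052599, p(147)=30388671978, p(148)=33549419497, p(149)=37027355200, p(150)=40853235313, p(151)=45060624582, p(152)=49686288421, p(153)=54770336324, p(154)=60356673280, p(155)=66493182097, p(156)=73232243759, p(157)=80630964769, p(158)=88751778802, p(159)=97662728555, p(160)=107438159466, p(161)=118159068427, p(162)=129913904637, p(163)=142798995930, p(164)=156919475295, p(165)=172389800255, p(166)=189334822579, p(167)=207890420102, p(168)=228204732751, p(169)=250438925115, p(170)=274768617130, p(171)=301384802048, p(172)=330495499613, p(173)=362326859895, p(174)=397125074750, p(175)=435157697830, p(176)=476715857290, p(177)=522115831195, p(178)=571701605655, p(179)=625846753120, p(180)=684957390936, p(181)=749474411781, p(182)=819876908323, p(183)=896684817527, p(184)=980462880430, p(185)=1071823774337, p(186)=1171432692373, p(187)=1280011042268, p(188)=1398341745571, p(189)=1527273599625.
Final step: p(190) = p(189) + p(188) - p(185) - p(183) + p(178) + p(175) - p(168) - p(164) + p(155) + p(150) - p(139) - p(133) + p(120) + p(113) - p(98) - p(90) + p(73) + p(64) - p(45) - p(35) + p(14) + p(3)
= 1527273599625 + 1398341745571 - 1071823774337 - 896684817527 + 571701605655 + 435157697830 - 228204732751 - 156919475295 + 66493182097 + 40853235313 - 13610949895 - 7346629512 + 1844349560 + 851376628 - 150198136 - 56634173 + 6185689 + 1741630 - 89134 - 14883 + 135 + 3
= 1667727404093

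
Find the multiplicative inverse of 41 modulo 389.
19

gcd(41, 389) = 1, so the inverse exists.
Extended Euclidean algorithm on (389, 41):
389 = 9 × 41 + 20  ⟹  20 = (1)·389 + (-9)·41
41 = 2 × 20 + 1  ⟹  1 = (-2)·389 + (19)·41
So (19)·41 ≡ 1 (mod 389), i.e. 41^(-1) ≡ 19 (mod 389).
Check: 41 × 19 = 779 ≡ 1 (mod 389)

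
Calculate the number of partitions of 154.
60356673280

p(n) counts ways to write n as a sum of positive integers (order ignored).
Euler's pentagonal recurrence: p(k) = p(k-1) + p(k-2) - p(k-5) - p(k-7) + p(k-12) + p(k-15) - ... (offsets j(3j∓1)/2, signs ++--, p(0)=1, p(<0)=0).
DP table for k = 0..153: p(0)=1, p(1)=1, p(2)=2, p(3)=3, p(4)=5, p(5)=7, p(6)=11, p(7)=15, p(8)=22, p(9)=30, p(10)=42, p(11)=56, p(12)=77, p(13)=101, p(14)=135, p(15)=176, p(16)=231, p(17)=297, p(18)=385, p(19)=490, p(20)=627, p(21)=792, p(22)=1002, p(23)=1255, p(24)=1575, p(25)=1958, p(26)=2436, p(27)=3010, p(28)=3718, p(29)=4565, p(30)=5604, p(31)=6842, p(32)=8349, p(33)=10143, p(34)=12310, p(35)=14883, p(36)=17977, p(37)=21637, p(38)=26015, p(39)=31185, p(40)=37338, p(41)=44583, p(42)=53174, p(43)=63261, p(44)=75175, p(45)=89134, p(46)=105558, p(47)=124754, p(48)=147273, p(49)=173525, p(50)=204226, p(51)=239943, p(52)=281589, p(53)=329931, p(54)=386155, p(55)=451276, p(56)=526823, p(57)=614154, p(58)=715220, p(59)=831820, p(60)=966467, p(61)=1121505, p(62)=1300156, p(63)=1505499, p(64)=1741630, p(65)=2012558, p(66)=2323520, p(67)=2679689, p(68)=3087735, p(69)=3554345, p(70)=4087968, p(71)=4697205, p(72)=5392783, p(73)=6185689, p(74)=7089500, p(75)=8118264, p(76)=9289091, p(77)=10619863, p(78)=12132164, p(79)=13848650, p(80)=15796476, p(81)=18004327, p(82)=20506255, p(83)=23338469, p(84)=26543660, p(85)=30167357, p(86)=34262962, p(87)=38887673, p(88)=44108109, p(89)=49995925, p(90)=56634173, p(91)=64112359, p(92)=72533807, p(93)=82010177, p(94)=92669720, p(95)=104651419, p(96)=118114304, p(97)=133230930, p(98)=150198136, p(99)=169229875, p(100)=190569292, p(101)=214481126, p(102)=241265379, p(103)=271248950, p(104)=304801365, p(105)=342325709, p(106)=384276336, p(107)=431149389, p(108)=483502844, p(109)=541946240, p(110)=607163746, p(111)=679903203, p(112)=761002156, p(113)=851376628, p(114)=952050665, p(115)=1064144451, p(116)=1188908248, p(117)=1327710076, p(118)=1482074143, p(119)=1653668665, p(120)=1844349560, p(121)=2056148051, p(122)=2291320912, p(123)=2552338241, p(124)=2841940500, p(125)=3163127352, p(126)=3519222692, p(127)=3913864295, p(128)=4351078600, p(129)=4835271870, p(130)=5371315400, p(131)=5964539504, p(132)=6620830889, p(133)=7346629512, p(134)=8149040695, p(135)=9035836076, p(136)=10015581680, p(137)=11097645016, p(138)=12292341831, p(139)=13610949895, p(140)=15065878135, p(141)=16670689208, p(142)=18440293320, p(143)=20390982757, p(144)=22540654445, p(145)=24908858009, p(146)=27517052599, p(147)=30388671978, p(148)=33549419497, p(149)=37027355200, p(150)=40853235313, p(151)=45060624582, p(152)=49686288421, p(153)=54770336324.
Final step: p(154) = p(153) + p(152) - p(149) - p(147) + p(142) + p(139) - p(132) - p(128) + p(119) + p(114) - p(103) - p(97) + p(84) + p(77) - p(62) - p(54) + p(37) + p(28) - p(9)
= 54770336324 + 49686288421 - 37027355200 - 30388671978 + 18440293320 + 13610949895 - 6620830889 - 4351078600 + 1653668665 + 952050665 - 271248950 - 133230930 + 26543660 + 10619863 - 1300156 - 386155 + 21637 + 3718 - 30
= 60356673280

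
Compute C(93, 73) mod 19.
11

Using Lucas' theorem:
Write n=93 and k=73 in base 19:
n in base 19: [4, 17]
k in base 19: [3, 16]
C(93,73) mod 19 = ∏ C(n_i, k_i) mod 19
Digit binomials (mod 19): C(4,3) = 4; C(17,16) = 17
Product: 4 × 17 = 68 ≡ 11 (mod 19)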